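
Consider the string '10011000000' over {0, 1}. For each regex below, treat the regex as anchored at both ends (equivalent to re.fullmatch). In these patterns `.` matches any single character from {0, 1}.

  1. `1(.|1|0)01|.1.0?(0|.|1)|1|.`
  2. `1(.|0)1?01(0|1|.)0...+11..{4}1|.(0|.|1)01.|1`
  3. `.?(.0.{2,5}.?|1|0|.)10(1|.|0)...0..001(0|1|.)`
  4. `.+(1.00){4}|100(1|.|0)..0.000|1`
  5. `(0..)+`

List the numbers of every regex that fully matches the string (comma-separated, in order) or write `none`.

1 → no match
2 → no match
3 → no match
4 → match
5 → no match — must start with '0'

4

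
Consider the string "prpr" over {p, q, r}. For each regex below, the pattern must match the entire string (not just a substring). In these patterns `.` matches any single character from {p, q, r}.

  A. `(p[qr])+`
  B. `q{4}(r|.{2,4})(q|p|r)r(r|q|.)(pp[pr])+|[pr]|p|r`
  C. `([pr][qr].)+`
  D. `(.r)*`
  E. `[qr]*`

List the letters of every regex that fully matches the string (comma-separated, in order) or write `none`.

A → match
B → no match
C → no match
D → match
E → no match

A, D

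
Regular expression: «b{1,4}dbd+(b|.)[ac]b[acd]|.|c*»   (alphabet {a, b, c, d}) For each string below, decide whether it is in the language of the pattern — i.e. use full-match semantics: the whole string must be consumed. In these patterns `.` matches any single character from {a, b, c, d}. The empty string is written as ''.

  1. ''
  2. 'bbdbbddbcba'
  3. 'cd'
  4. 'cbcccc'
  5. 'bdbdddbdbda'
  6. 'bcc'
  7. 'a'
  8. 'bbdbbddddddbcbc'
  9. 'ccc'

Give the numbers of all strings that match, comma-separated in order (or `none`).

1, 7, 9

1. '' → match
2. 'bbdbbddbcba' → no match
3. 'cd' → no match
4. 'cbcccc' → no match
5. 'bdbdddbdbda' → no match
6. 'bcc' → no match
7. 'a' → match
8 → no match
9. 'ccc' → match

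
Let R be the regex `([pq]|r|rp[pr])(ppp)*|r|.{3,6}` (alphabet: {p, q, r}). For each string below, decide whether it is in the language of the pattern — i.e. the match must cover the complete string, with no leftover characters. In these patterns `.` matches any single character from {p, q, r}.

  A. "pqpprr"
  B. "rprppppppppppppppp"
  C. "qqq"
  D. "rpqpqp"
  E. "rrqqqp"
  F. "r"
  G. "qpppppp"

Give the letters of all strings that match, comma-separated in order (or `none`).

A. "pqpprr" → match
B → match
C. "qqq" → match
D. "rpqpqp" → match
E. "rrqqqp" → match
F. "r" → match
G. "qpppppp" → match

A, B, C, D, E, F, G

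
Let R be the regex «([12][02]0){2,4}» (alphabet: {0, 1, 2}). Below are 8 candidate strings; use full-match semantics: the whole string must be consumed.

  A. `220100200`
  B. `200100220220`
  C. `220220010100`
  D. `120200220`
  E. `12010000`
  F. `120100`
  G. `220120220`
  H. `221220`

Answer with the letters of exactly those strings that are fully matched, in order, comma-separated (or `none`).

A. `220100200` → match
B. `200100220220` → match
C. `220220010100` → no match
D. `120200220` → match
E. `12010000` → no match
F. `120100` → match
G. `220120220` → match
H. `221220` → no match

A, B, D, F, G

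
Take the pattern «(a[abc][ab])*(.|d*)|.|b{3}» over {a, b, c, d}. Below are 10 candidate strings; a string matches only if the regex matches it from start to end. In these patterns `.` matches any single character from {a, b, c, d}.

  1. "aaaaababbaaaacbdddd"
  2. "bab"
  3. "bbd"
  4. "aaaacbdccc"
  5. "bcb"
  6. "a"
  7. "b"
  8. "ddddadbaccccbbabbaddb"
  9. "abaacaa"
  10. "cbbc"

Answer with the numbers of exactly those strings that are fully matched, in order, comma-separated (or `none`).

1, 6, 7, 9

1 → match
2 → no match
3 → no match
4 → no match
5 → no match
6 → match
7 → match
8 → no match
9 → match
10 → no match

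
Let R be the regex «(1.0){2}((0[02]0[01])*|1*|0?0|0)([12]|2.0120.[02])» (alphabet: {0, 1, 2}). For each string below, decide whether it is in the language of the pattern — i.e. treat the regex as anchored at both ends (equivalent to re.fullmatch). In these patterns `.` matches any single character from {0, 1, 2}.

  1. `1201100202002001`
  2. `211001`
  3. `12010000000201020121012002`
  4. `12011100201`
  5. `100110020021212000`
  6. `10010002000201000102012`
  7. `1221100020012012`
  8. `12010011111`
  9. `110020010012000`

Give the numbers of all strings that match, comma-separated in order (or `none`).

1 → no match
2 → no match — must start with `1`
3 → match
4 → no match
5 → no match
6 → match
7 → no match
8 → match
9 → no match

3, 6, 8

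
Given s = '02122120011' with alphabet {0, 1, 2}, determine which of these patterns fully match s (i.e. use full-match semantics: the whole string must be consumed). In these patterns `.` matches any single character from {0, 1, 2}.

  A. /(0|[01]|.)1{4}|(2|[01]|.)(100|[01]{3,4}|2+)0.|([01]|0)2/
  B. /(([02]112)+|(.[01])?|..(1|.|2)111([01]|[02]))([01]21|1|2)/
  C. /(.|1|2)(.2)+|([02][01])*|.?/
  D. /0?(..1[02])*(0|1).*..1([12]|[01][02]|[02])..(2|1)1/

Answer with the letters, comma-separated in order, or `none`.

D

A → no match
B → no match
C → no match
D → match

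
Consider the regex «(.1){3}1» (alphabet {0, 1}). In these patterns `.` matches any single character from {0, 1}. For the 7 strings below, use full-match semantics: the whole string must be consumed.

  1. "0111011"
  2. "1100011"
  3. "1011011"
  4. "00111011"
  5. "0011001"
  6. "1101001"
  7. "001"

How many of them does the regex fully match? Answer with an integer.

1

1. "0111011" → match
2. "1100011" → no match
3. "1011011" → no match
4. "00111011" → no match
5. "0011001" → no match — must end with "11"
6. "1101001" → no match — must end with "11"
7. "001" → no match — must end with "11"
Total matched: 1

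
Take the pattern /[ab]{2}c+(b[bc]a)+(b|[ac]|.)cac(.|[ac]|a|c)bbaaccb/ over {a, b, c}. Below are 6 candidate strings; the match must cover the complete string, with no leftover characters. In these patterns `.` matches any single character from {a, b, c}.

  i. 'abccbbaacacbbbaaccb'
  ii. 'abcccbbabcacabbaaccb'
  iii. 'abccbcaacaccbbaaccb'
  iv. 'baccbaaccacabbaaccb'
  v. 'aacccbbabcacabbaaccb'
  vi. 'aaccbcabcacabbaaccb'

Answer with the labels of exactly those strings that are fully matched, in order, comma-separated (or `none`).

i → match
ii → match
iii → match
iv → no match
v → match
vi → match

i, ii, iii, v, vi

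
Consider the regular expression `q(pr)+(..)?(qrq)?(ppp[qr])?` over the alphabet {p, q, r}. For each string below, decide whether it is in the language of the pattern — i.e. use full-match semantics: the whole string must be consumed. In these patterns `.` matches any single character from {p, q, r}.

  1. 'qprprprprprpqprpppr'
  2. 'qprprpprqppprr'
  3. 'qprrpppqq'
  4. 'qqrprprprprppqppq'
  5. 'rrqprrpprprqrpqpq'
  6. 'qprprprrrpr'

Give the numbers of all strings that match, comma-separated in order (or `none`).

none

1 → no match
2 → no match
3. 'qprrpppqq' → no match
4 → no match — must start with 'qpr'
5 → no match — must start with 'qpr'
6. 'qprprprrrpr' → no match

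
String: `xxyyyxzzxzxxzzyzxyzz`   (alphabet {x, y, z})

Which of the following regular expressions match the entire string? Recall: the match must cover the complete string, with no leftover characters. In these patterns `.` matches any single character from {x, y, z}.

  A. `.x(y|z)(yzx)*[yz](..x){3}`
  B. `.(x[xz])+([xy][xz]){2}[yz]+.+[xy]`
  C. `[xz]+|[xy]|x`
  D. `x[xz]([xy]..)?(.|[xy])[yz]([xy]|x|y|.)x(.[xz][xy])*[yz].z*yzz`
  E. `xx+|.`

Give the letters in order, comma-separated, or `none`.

D

A → no match — must end with `x`
B → no match
C → no match
D → match
E → no match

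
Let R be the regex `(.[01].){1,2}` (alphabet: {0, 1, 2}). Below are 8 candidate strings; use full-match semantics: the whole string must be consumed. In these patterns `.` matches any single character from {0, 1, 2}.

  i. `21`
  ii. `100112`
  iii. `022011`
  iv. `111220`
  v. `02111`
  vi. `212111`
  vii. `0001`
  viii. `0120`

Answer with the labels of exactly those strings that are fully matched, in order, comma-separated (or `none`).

i → no match
ii → match
iii → no match
iv → no match
v → no match
vi → match
vii → no match
viii → no match

ii, vi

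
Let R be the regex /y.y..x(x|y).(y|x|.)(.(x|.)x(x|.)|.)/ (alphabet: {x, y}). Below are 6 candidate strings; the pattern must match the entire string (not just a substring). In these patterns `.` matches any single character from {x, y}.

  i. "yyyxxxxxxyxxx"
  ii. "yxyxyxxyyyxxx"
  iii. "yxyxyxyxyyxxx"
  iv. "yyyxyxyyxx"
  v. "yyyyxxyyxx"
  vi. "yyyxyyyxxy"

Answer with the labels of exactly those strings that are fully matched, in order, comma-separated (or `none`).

i, ii, iii, iv, v

i → match
ii → match
iii → match
iv → match
v → match
vi → no match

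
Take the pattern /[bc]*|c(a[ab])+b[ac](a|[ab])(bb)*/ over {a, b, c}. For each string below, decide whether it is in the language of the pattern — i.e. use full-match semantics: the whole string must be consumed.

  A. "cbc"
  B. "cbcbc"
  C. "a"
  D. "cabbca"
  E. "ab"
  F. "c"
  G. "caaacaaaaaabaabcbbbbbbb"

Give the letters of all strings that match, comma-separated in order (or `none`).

A, B, D, F

A → match
B → match
C → no match
D → match
E → no match
F → match
G → no match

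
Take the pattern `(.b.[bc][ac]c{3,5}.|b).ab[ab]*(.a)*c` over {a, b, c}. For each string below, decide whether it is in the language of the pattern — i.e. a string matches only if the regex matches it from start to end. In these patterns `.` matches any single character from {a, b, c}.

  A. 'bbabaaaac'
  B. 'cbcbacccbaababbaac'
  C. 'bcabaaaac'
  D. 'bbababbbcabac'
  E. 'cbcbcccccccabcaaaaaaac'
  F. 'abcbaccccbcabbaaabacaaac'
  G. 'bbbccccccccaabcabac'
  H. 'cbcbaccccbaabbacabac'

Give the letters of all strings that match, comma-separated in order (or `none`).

A. 'bbabaaaac' → match
B → match
C. 'bcabaaaac' → match
D → match
E → match
F → match
G → match
H → match

A, B, C, D, E, F, G, H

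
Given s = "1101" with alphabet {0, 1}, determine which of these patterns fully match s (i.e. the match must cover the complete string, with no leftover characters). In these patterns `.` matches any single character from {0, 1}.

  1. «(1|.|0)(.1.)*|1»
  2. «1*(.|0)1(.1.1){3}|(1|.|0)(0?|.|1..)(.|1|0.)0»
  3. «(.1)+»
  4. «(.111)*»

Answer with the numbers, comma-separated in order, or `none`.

1 → no match
2 → no match
3 → match
4 → no match

3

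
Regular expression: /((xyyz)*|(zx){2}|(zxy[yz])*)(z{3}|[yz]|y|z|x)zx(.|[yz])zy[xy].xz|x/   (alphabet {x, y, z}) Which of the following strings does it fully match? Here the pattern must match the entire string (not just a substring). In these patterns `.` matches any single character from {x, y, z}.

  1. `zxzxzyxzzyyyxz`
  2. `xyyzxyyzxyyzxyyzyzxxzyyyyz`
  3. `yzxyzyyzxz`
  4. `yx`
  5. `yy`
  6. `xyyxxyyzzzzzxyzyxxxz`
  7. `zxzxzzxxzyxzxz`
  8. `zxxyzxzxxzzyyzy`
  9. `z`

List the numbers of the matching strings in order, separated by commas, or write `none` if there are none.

1 → no match
2 → no match
3 → match
4 → no match
5 → no match
6 → no match
7 → match
8 → no match
9 → no match

3, 7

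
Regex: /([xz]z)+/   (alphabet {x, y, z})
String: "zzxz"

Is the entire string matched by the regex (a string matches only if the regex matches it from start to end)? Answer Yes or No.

Yes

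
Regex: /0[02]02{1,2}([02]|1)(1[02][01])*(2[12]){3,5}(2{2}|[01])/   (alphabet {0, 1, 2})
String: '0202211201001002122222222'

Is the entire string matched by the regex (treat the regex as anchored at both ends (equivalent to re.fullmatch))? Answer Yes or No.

Yes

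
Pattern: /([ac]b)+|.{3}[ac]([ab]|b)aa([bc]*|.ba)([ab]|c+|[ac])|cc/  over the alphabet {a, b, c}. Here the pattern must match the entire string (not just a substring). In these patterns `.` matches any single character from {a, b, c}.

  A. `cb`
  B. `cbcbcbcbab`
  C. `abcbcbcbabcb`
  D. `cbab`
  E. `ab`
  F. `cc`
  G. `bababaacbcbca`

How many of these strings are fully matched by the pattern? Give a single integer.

7

A → match
B → match
C → match
D → match
E → match
F → match
G → match
Total matched: 7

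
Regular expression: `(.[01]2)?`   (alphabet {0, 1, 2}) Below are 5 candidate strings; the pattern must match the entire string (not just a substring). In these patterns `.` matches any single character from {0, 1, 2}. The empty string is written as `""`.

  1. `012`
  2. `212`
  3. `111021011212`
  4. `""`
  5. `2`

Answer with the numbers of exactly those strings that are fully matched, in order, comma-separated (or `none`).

1, 2, 4

1 → match
2 → match
3 → no match
4 → match
5 → no match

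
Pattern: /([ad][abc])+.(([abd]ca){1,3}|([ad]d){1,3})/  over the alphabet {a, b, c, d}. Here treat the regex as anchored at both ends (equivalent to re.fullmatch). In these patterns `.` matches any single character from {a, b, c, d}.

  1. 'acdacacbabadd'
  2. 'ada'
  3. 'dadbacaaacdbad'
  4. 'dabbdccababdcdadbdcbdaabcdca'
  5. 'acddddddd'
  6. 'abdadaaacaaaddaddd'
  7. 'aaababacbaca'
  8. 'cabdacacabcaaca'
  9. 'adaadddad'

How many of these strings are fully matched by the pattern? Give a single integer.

1 → no match
2. 'ada' → no match
3 → no match
4 → no match
5. 'acddddddd' → match
6 → no match
7. 'aaababacbaca' → match
8 → no match
9. 'adaadddad' → no match
Total matched: 2

2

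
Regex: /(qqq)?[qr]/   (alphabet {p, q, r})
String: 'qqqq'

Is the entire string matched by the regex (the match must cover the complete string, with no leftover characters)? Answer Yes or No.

Yes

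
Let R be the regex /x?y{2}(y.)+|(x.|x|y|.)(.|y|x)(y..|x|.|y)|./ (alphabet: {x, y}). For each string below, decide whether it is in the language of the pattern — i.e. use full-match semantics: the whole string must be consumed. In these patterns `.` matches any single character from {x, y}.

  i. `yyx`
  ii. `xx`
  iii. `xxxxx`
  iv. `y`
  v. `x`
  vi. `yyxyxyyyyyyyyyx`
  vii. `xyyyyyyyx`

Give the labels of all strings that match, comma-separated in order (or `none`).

i, iv, v, vii

i → match
ii → no match
iii → no match
iv → match
v → match
vi → no match
vii → match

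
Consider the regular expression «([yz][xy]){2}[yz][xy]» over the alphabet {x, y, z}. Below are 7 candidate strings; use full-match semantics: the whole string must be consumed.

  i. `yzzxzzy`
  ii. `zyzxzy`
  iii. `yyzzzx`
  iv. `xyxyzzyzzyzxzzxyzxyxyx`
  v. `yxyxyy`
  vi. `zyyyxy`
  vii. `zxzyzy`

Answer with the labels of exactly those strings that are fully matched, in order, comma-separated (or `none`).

i → no match
ii → match
iii → no match
iv → no match
v → match
vi → no match
vii → match

ii, v, vii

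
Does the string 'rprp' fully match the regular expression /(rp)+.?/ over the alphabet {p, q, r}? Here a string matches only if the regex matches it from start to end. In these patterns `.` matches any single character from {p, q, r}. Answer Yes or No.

Yes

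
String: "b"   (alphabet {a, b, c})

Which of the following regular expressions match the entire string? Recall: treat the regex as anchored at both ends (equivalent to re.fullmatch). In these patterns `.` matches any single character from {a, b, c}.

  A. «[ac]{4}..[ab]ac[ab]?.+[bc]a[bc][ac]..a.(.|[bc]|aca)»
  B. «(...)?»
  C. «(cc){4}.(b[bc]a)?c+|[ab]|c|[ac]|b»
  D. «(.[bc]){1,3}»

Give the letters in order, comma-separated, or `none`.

A → no match
B → no match
C → match
D → no match

C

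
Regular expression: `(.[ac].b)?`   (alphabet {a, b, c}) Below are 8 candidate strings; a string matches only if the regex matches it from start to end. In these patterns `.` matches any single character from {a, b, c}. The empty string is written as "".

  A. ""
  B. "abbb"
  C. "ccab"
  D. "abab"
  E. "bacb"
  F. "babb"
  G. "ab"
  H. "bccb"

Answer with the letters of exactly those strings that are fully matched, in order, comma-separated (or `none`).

A. "" → match
B. "abbb" → no match
C. "ccab" → match
D. "abab" → no match
E. "bacb" → match
F. "babb" → match
G. "ab" → no match
H. "bccb" → match

A, C, E, F, H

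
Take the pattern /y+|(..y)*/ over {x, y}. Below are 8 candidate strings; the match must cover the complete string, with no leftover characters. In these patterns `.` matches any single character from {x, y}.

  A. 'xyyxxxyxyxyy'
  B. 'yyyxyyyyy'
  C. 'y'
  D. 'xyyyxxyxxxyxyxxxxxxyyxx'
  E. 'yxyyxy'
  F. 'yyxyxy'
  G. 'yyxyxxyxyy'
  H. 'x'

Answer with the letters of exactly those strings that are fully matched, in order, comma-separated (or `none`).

A. 'xyyxxxyxyxyy' → no match
B. 'yyyxyyyyy' → match
C. 'y' → match
D → no match
E. 'yxyyxy' → match
F. 'yyxyxy' → no match
G. 'yyxyxxyxyy' → no match
H. 'x' → no match

B, C, E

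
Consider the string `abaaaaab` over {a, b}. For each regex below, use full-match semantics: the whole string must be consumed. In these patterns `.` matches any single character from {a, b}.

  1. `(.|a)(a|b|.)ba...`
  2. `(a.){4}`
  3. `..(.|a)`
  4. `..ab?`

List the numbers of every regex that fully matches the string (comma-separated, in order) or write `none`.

1 → no match
2 → match
3 → no match
4 → no match

2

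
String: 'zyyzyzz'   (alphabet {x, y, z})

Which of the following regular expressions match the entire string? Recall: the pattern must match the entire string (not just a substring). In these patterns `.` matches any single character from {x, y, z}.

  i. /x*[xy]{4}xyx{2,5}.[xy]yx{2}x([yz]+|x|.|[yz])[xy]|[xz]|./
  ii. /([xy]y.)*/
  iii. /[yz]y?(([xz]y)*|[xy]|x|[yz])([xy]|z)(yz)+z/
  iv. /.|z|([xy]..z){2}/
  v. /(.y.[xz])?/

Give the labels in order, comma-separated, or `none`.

iii

i → no match
ii → no match
iii → match
iv → no match
v → no match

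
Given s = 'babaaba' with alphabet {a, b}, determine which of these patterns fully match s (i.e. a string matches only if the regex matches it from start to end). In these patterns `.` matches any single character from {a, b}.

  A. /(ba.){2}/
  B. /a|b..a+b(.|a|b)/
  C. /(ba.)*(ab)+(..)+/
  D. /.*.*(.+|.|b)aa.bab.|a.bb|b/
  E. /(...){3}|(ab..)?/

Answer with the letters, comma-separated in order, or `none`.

A → no match
B → match
C → no match
D → no match
E → no match

B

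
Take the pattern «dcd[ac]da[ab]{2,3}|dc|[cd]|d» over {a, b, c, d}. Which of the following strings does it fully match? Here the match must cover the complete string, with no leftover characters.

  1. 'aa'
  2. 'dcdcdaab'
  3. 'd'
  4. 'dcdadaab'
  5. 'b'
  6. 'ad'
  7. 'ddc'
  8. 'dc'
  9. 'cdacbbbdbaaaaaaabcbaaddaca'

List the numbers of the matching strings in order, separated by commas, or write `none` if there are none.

1 → no match
2 → match
3 → match
4 → match
5 → no match
6 → no match
7 → no match
8 → match
9 → no match

2, 3, 4, 8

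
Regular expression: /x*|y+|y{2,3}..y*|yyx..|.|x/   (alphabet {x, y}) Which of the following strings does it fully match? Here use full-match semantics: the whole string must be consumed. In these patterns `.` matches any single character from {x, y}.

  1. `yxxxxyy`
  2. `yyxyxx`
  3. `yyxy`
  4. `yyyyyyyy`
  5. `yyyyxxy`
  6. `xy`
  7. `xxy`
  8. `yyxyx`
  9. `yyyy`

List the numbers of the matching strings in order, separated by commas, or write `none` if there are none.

3, 4, 8, 9

1 → no match
2 → no match
3 → match
4 → match
5 → no match
6 → no match
7 → no match
8 → match
9 → match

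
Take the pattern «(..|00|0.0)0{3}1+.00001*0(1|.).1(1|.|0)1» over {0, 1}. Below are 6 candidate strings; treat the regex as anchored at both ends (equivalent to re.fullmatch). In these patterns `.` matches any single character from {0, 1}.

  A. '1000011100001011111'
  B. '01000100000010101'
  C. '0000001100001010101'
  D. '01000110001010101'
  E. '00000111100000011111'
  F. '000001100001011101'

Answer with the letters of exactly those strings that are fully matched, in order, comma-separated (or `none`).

A → match
B → match
C → match
D → no match
E → match
F → match

A, B, C, E, F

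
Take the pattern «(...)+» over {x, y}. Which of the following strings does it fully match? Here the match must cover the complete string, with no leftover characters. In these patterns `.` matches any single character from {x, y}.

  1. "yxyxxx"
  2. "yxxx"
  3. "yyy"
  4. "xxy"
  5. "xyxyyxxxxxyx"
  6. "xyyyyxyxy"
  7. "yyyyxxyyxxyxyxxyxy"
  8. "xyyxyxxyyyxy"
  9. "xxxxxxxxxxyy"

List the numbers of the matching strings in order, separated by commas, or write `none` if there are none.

1 → match
2 → no match
3 → match
4 → match
5 → match
6 → match
7 → match
8 → match
9 → match

1, 3, 4, 5, 6, 7, 8, 9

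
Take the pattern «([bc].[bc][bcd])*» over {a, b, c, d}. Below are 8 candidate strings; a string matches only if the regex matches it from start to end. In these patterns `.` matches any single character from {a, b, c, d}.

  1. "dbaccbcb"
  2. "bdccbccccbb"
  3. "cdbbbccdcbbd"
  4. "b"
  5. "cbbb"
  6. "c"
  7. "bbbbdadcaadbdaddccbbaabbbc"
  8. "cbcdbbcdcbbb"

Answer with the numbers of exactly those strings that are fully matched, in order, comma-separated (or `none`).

1 → no match
2 → no match
3 → match
4 → no match
5 → match
6 → no match
7 → no match
8 → match

3, 5, 8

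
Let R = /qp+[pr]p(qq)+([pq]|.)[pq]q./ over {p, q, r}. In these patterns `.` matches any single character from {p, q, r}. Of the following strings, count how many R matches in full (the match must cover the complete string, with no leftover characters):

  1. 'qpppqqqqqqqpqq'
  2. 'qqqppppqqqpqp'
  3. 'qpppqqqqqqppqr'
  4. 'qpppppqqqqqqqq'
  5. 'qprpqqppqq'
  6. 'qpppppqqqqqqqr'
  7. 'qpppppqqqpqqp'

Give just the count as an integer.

5

1 → match
2 → no match — must start with 'qp'
3 → match
4 → match
5 → match
6 → match
7 → no match
Total matched: 5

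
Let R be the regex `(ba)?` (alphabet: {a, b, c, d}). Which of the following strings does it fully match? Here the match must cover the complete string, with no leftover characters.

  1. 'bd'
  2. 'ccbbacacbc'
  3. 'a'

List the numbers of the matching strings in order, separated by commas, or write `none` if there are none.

1 → no match
2 → no match
3 → no match

none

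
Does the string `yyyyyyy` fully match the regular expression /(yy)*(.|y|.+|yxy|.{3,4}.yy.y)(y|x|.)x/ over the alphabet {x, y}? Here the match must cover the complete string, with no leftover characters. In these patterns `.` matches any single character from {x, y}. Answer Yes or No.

No

Every match must end with `x`, but `yyyyyyy` does not.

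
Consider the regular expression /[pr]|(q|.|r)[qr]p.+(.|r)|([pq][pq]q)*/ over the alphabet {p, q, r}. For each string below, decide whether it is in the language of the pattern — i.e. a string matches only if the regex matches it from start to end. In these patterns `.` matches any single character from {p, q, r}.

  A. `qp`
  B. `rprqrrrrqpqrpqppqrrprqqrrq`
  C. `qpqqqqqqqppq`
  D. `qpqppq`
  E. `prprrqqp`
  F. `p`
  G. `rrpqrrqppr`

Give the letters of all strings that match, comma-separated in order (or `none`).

A. `qp` → no match
B → no match
C. `qpqqqqqqqppq` → match
D. `qpqppq` → match
E. `prprrqqp` → match
F. `p` → match
G. `rrpqrrqppr` → match

C, D, E, F, G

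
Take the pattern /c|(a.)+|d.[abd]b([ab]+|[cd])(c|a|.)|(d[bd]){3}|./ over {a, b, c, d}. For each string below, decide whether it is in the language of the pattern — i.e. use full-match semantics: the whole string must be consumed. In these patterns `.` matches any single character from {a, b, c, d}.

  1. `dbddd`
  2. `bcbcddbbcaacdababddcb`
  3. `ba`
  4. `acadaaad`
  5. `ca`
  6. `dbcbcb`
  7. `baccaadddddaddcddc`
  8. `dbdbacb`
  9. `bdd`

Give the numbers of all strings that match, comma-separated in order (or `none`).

1 → no match
2 → no match
3 → no match
4 → match
5 → no match
6 → no match
7 → no match
8 → no match
9 → no match

4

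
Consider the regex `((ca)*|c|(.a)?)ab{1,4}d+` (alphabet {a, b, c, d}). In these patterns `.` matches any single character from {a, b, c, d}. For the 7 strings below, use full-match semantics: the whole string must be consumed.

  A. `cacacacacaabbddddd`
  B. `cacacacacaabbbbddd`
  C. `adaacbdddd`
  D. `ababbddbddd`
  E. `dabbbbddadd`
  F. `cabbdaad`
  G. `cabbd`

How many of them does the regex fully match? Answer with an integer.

A → match
B → match
C → no match
D → no match
E → no match
F → no match
G → match
Total matched: 3

3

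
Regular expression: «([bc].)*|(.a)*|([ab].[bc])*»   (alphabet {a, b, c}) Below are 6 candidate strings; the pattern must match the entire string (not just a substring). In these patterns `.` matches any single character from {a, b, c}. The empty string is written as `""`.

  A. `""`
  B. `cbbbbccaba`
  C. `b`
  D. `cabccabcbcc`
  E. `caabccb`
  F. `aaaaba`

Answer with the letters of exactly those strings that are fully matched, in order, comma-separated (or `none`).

A → match
B → match
C → no match
D → no match
E → no match
F → match

A, B, F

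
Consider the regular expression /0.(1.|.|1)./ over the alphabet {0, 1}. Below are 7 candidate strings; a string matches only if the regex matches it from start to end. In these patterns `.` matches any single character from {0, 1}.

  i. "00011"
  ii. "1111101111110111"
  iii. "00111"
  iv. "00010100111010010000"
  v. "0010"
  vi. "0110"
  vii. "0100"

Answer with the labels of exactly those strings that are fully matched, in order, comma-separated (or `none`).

i → no match
ii → no match — must start with "0"
iii → match
iv → no match
v → match
vi → match
vii → match

iii, v, vi, vii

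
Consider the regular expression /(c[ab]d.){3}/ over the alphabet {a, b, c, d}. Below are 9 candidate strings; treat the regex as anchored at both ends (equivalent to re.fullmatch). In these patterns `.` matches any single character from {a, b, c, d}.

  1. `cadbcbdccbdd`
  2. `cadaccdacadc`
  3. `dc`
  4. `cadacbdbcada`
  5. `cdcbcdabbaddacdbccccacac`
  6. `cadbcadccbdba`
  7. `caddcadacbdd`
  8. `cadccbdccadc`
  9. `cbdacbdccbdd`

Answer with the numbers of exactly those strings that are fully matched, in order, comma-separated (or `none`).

1 → match
2 → no match
3 → no match — must start with `c`
4 → match
5 → no match
6 → no match
7 → match
8 → match
9 → match

1, 4, 7, 8, 9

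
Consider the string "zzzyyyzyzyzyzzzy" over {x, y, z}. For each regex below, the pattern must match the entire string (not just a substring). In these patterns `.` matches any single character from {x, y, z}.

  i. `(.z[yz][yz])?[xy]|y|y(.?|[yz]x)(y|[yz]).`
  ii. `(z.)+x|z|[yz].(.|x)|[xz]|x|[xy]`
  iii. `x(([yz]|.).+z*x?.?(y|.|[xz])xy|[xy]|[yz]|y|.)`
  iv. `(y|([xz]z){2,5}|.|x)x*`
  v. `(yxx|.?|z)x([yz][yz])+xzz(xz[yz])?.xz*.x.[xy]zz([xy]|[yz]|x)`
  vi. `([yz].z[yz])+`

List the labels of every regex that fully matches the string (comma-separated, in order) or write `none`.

i → no match
ii → no match
iii → no match — must start with "x"
iv → no match
v → no match
vi → match

vi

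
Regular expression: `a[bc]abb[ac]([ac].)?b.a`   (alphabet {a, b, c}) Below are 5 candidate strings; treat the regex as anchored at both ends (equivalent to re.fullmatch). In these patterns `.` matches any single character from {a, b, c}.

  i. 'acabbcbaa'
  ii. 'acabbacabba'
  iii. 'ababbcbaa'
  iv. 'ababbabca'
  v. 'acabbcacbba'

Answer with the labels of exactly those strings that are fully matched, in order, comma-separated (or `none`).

i, ii, iii, iv, v

i → match
ii → match
iii → match
iv → match
v → match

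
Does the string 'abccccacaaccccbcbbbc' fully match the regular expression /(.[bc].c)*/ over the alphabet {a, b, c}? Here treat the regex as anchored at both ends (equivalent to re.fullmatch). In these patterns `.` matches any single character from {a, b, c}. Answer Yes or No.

No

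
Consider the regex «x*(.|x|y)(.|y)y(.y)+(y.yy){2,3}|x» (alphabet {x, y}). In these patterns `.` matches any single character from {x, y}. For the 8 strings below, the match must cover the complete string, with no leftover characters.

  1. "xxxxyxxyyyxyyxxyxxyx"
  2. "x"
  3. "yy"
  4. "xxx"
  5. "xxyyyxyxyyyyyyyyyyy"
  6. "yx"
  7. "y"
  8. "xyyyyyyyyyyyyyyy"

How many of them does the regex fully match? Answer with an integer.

1 → no match
2 → match
3 → no match
4 → no match
5 → match
6 → no match
7 → no match
8 → match
Total matched: 3

3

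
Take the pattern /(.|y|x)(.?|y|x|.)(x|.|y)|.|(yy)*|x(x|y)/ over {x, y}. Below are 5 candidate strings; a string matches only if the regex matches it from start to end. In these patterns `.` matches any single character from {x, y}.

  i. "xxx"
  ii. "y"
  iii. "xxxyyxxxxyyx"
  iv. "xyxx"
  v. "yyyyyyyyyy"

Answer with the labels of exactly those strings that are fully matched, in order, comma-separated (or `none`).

i. "xxx" → match
ii. "y" → match
iii. "xxxyyxxxxyyx" → no match
iv. "xyxx" → no match
v. "yyyyyyyyyy" → match

i, ii, v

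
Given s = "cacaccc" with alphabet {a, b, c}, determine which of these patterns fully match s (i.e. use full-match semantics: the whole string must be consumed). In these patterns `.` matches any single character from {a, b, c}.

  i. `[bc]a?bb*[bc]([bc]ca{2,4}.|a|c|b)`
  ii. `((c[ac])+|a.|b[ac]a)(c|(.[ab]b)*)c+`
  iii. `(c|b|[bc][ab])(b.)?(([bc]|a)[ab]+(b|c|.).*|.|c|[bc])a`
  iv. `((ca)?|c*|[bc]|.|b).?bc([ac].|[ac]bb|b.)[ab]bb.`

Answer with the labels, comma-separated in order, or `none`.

i → no match
ii → match
iii → no match — must end with "a"
iv → no match

ii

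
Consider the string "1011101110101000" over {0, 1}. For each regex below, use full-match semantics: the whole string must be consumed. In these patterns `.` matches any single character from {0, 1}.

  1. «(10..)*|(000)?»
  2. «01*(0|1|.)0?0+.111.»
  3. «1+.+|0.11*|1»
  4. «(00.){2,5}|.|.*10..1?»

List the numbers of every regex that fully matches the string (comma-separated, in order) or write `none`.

1, 3, 4

1 → match
2 → no match — must start with "0"
3 → match
4 → match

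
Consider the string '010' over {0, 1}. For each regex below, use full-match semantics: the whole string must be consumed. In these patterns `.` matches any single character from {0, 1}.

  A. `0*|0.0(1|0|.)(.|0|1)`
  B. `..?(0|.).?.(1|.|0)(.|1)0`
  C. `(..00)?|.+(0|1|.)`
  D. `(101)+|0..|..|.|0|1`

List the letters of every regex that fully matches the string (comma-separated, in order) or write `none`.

C, D

A → no match
B → no match
C → match
D → match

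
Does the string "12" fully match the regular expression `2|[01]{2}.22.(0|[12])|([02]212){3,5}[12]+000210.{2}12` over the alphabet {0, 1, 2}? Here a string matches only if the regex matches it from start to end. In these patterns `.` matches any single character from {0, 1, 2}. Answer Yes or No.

No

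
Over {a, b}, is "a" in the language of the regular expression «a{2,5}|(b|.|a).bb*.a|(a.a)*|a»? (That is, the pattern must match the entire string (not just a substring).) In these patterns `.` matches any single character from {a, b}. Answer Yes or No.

Yes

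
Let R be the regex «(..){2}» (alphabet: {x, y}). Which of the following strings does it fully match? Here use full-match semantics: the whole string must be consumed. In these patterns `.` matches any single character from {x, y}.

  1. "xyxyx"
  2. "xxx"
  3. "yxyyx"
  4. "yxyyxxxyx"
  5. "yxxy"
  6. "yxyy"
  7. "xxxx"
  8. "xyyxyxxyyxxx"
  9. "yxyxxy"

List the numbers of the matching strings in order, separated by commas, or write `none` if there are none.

5, 6, 7

1 → no match
2 → no match
3 → no match
4 → no match
5 → match
6 → match
7 → match
8 → no match
9 → no match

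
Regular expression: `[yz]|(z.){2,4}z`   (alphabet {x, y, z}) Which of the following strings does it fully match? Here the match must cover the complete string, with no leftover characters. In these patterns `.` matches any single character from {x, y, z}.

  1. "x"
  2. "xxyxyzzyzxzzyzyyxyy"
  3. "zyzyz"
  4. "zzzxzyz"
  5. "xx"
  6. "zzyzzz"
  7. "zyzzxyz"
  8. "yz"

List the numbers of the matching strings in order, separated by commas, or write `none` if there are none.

3, 4

1 → no match
2 → no match
3 → match
4 → match
5 → no match
6 → no match
7 → no match
8 → no match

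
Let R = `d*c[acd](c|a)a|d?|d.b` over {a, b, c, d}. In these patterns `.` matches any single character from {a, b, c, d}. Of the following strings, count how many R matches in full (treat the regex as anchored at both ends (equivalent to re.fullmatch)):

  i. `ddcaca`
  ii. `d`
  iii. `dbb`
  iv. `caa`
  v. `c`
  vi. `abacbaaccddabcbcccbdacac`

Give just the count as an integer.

i → match
ii → match
iii → match
iv → no match
v → no match
vi → no match
Total matched: 3

3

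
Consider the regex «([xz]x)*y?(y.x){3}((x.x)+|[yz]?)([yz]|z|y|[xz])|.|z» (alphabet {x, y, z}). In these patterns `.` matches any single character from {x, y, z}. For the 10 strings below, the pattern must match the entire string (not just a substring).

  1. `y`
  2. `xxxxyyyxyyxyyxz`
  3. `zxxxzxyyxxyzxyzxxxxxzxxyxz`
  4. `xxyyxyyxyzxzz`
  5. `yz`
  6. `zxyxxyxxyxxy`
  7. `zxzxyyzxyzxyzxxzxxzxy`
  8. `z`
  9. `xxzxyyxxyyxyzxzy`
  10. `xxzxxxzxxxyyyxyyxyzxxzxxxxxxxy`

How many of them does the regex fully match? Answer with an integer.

1. `y` → match
2 → match
3 → match
4 → match
5. `yz` → no match
6. `zxyxxyxxyxxy` → match
7 → match
8. `z` → match
9 → match
10 → match
Total matched: 9

9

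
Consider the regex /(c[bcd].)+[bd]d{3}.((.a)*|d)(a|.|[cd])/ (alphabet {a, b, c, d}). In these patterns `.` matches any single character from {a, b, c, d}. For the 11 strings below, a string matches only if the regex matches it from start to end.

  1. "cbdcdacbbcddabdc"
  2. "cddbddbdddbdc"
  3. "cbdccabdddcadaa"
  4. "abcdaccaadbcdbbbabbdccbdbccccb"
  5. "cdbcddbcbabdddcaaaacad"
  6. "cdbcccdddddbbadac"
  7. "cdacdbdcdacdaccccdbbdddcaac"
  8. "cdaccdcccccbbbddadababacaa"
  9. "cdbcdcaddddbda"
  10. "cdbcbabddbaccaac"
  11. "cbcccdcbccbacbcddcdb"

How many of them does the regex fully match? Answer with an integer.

0

1 → no match
2 → no match
3 → no match
4 → no match — must start with "c"
5 → no match
6 → no match
7 → no match
8 → no match
9 → no match
10 → no match
11 → no match
Total matched: 0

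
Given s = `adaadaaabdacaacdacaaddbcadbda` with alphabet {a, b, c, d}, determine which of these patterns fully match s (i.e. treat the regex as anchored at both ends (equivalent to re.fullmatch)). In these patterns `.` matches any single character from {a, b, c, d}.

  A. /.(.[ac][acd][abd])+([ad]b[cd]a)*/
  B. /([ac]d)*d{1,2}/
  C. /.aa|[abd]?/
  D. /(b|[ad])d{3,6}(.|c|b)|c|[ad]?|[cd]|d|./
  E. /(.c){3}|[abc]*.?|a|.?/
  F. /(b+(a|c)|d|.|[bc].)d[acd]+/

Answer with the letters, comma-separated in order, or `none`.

A

A → match
B → no match — must end with `d`
C → no match
D → no match
E → no match
F → no match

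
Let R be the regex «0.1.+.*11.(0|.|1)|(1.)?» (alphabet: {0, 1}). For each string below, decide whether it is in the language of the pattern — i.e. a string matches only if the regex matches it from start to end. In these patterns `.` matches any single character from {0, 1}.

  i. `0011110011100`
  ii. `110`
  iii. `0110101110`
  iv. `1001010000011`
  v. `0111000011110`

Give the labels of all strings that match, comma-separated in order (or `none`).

i → match
ii. `110` → no match
iii. `0110101110` → match
iv → no match
v → match

i, iii, v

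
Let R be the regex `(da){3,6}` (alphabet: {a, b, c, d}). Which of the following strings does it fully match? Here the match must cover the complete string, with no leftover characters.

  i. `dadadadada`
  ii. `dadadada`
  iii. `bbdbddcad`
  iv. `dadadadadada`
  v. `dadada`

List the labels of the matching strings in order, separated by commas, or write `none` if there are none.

i → match
ii → match
iii → no match — must start with `da`
iv → match
v → match

i, ii, iv, v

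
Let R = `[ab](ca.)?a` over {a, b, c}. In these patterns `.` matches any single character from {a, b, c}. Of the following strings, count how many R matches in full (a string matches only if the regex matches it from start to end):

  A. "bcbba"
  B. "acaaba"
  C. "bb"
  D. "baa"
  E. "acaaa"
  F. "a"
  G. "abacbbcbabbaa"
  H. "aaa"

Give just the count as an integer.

A. "bcbba" → no match
B. "acaaba" → no match
C. "bb" → no match — must end with "a"
D. "baa" → no match
E. "acaaa" → match
F. "a" → no match
G → no match
H. "aaa" → no match
Total matched: 1

1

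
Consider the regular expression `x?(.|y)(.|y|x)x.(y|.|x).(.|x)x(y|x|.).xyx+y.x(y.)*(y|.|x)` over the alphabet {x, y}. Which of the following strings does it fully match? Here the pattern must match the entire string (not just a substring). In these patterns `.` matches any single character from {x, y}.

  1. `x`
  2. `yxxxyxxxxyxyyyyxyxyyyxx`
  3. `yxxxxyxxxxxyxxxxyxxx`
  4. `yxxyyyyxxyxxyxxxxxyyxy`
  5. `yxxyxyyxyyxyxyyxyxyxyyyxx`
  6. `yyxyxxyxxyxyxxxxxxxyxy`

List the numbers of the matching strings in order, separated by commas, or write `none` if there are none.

3, 5

1 → no match
2 → no match
3 → match
4 → no match
5 → match
6 → no match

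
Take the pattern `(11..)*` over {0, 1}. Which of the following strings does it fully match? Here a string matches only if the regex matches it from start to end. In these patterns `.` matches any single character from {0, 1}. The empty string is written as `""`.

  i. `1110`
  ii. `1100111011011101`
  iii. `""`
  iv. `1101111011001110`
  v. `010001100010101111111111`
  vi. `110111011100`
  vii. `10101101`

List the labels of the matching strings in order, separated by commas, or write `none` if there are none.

i, ii, iii, iv, vi

i → match
ii → match
iii → match
iv → match
v → no match
vi → match
vii → no match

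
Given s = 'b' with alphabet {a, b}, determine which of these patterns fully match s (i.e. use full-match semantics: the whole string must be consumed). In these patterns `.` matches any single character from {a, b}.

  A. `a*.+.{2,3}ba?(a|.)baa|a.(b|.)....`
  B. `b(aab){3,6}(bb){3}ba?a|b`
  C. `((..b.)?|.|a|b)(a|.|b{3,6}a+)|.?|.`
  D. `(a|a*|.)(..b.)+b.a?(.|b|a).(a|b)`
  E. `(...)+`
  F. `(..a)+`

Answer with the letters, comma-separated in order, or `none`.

A → no match
B → match
C → match
D → no match
E → no match
F → no match — must end with 'a'

B, C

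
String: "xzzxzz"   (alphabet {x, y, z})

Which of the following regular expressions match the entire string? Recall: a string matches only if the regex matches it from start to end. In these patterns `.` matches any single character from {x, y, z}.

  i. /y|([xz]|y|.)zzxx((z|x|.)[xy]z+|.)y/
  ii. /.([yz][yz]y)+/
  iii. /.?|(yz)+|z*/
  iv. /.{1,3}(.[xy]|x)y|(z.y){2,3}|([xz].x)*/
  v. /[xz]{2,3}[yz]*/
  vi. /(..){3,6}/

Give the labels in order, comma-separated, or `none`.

vi

i → no match — must end with "y"
ii → no match — must end with "y"
iii → no match
iv → no match
v → no match
vi → match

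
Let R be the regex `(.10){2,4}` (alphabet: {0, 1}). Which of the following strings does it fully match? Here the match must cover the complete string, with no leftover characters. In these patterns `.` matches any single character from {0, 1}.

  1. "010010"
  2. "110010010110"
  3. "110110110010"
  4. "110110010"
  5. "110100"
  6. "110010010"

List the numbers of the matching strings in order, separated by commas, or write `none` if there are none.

1. "010010" → match
2. "110010010110" → match
3. "110110110010" → match
4. "110110010" → match
5. "110100" → no match — must end with "10"
6. "110010010" → match

1, 2, 3, 4, 6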